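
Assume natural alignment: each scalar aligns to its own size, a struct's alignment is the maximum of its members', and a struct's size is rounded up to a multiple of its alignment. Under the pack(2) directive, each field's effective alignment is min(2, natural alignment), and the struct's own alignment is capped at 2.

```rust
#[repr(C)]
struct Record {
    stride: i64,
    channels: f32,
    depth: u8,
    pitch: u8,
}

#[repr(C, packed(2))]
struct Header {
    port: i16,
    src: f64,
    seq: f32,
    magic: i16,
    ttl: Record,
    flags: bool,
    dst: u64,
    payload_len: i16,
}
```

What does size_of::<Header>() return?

44 bytes

Record: 0..8  stride  (8B, 8-aligned); 8..12  channels  (4B, 4-aligned); 12..13  depth  (1B, 1-aligned); 13..14  pitch  (1B, 1-aligned); 14..16  -- tail padding (2B); sizeof = 16, alignof = 8
0..2  port  (2B, 2-aligned)
2..10  src  (8B, 2-aligned)
10..14  seq  (4B, 2-aligned)
14..16  magic  (2B, 2-aligned)
16..32  ttl  (16B, 2-aligned)
32..33  flags  (1B, 1-aligned)
33..34  -- padding (1B)
34..42  dst  (8B, 2-aligned)
42..44  payload_len  (2B, 2-aligned)
sizeof = 44, alignof = 2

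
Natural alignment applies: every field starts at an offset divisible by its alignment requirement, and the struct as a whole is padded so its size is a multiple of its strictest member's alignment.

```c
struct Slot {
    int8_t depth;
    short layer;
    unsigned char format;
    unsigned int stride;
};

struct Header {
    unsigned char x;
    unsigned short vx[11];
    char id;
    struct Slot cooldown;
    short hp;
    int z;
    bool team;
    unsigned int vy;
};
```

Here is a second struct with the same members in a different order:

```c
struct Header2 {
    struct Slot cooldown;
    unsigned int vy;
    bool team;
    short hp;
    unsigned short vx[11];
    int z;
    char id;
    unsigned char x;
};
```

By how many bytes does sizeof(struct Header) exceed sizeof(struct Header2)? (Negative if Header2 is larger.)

Slot: 0..1  depth  (1B, 1-aligned); 1..2  -- padding (1B); 2..4  layer  (2B, 2-aligned); 4..5  format  (1B, 1-aligned); 5..8  -- padding (3B); 8..12  stride  (4B, 4-aligned); sizeof = 12, alignof = 4
0..1  x  (1B, 1-aligned)
1..2  -- padding (1B)
2..24  vx  (22B, 2-aligned)
24..25  id  (1B, 1-aligned)
25..28  -- padding (3B)
28..40  cooldown  (12B, 4-aligned)
40..42  hp  (2B, 2-aligned)
42..44  -- padding (2B)
44..48  z  (4B, 4-aligned)
48..49  team  (1B, 1-aligned)
49..52  -- padding (3B)
52..56  vy  (4B, 4-aligned)
sizeof = 56, alignof = 4
— Header2 —
0..12  cooldown  (12B, 4-aligned)
12..16  vy  (4B, 4-aligned)
16..17  team  (1B, 1-aligned)
17..18  -- padding (1B)
18..20  hp  (2B, 2-aligned)
20..42  vx  (22B, 2-aligned)
42..44  -- padding (2B)
44..48  z  (4B, 4-aligned)
48..49  id  (1B, 1-aligned)
49..50  x  (1B, 1-aligned)
50..52  -- tail padding (2B)
sizeof = 52, alignof = 4
56 − 52 = 4

4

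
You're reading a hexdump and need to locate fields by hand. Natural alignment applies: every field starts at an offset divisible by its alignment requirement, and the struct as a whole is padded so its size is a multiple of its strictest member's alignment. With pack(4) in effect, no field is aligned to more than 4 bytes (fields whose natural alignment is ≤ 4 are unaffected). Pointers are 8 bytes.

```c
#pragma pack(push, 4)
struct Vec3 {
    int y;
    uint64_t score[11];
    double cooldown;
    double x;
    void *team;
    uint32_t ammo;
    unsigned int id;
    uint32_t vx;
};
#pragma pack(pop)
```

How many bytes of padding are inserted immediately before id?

0

0..4  y  (4B, 4-aligned)
4..92  score  (88B, 4-aligned)
92..100  cooldown  (8B, 4-aligned)
100..108  x  (8B, 4-aligned)
108..116  team  (8B, 4-aligned)
116..120  ammo  (4B, 4-aligned)
120..124  id  (4B, 4-aligned)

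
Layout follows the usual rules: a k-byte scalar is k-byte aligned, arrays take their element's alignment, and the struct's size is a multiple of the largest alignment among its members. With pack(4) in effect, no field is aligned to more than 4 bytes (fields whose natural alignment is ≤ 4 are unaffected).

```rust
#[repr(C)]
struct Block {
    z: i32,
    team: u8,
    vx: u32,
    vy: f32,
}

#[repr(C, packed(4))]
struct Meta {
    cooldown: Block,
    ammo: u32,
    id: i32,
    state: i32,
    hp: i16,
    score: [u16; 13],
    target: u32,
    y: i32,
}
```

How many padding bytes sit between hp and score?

0

Block: @0: z [4B, align 4] → 4; @4: team [1B, align 1] → 5; +3 pad (align 4); @8: vx [4B, align 4] → 12; @12: vy [4B, align 4] → 16; size 16, align 4
@0: cooldown [16B, align 4] → 16
@16: ammo [4B, align 4] → 20
@20: id [4B, align 4] → 24
@24: state [4B, align 4] → 28
@28: hp [2B, align 2] → 30
@30: score [26B, align 2] → 56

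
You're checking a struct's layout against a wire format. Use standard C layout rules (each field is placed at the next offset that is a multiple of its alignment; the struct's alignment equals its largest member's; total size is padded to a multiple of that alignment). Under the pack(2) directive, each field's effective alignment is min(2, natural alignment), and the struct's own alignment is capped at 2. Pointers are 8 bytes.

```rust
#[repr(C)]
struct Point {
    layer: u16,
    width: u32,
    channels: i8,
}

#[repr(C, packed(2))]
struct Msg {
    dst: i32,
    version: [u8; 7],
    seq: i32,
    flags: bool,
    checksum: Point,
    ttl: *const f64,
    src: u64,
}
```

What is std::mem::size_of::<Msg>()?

46

Point: layer at 0 (size 2, align 2) → ends 2; pad 2 to align 4 for width; width at 4 (size 4, align 4) → ends 8; channels at 8 (size 1, align 1) → ends 9; tail pad 3 to reach multiple of 4; total 12 bytes, alignment 4
dst at 0 (size 4, align 2) → ends 4
version at 4 (size 7, align 1) → ends 11
pad 1 to align 2 for seq
seq at 12 (size 4, align 2) → ends 16
flags at 16 (size 1, align 1) → ends 17
pad 1 to align 2 for checksum
checksum at 18 (size 12, align 2) → ends 30
ttl at 30 (size 8, align 2) → ends 38
src at 38 (size 8, align 2) → ends 46
total 46 bytes, alignment 2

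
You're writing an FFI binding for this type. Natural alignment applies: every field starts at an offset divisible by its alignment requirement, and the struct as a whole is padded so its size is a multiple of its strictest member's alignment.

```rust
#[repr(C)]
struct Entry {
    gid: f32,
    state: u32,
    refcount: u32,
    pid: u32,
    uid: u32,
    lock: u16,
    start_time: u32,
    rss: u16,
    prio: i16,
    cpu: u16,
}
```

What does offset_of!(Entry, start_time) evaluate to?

24

@0: gid [4B, align 4] → 4
@4: state [4B, align 4] → 8
@8: refcount [4B, align 4] → 12
@12: pid [4B, align 4] → 16
@16: uid [4B, align 4] → 20
@20: lock [2B, align 2] → 22
+2 pad (align 4)
@24: start_time [4B, align 4] → 28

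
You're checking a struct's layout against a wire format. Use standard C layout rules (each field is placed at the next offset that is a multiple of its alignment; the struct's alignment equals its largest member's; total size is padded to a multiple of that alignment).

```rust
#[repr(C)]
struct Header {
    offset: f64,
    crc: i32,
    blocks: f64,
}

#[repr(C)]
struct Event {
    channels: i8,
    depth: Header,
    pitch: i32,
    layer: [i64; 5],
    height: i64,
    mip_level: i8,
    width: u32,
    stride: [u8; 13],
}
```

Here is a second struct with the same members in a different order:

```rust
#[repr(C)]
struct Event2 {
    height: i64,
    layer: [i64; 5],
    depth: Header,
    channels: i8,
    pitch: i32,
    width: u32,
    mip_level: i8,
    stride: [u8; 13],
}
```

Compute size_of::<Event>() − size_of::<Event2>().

Header: offset at 0 (size 8, align 8) → ends 8; crc at 8 (size 4, align 4) → ends 12; pad 4 to align 8 for blocks; blocks at 16 (size 8, align 8) → ends 24; total 24 bytes, alignment 8
channels at 0 (size 1, align 1) → ends 1
pad 7 to align 8 for depth
depth at 8 (size 24, align 8) → ends 32
pitch at 32 (size 4, align 4) → ends 36
pad 4 to align 8 for layer
layer at 40 (size 40, align 8) → ends 80
height at 80 (size 8, align 8) → ends 88
mip_level at 88 (size 1, align 1) → ends 89
pad 3 to align 4 for width
width at 92 (size 4, align 4) → ends 96
stride at 96 (size 13, align 1) → ends 109
tail pad 3 to reach multiple of 8
total 112 bytes, alignment 8
— Event2 —
height at 0 (size 8, align 8) → ends 8
layer at 8 (size 40, align 8) → ends 48
depth at 48 (size 24, align 8) → ends 72
channels at 72 (size 1, align 1) → ends 73
pad 3 to align 4 for pitch
pitch at 76 (size 4, align 4) → ends 80
width at 80 (size 4, align 4) → ends 84
mip_level at 84 (size 1, align 1) → ends 85
stride at 85 (size 13, align 1) → ends 98
tail pad 6 to reach multiple of 8
total 104 bytes, alignment 8
112 − 104 = 8

8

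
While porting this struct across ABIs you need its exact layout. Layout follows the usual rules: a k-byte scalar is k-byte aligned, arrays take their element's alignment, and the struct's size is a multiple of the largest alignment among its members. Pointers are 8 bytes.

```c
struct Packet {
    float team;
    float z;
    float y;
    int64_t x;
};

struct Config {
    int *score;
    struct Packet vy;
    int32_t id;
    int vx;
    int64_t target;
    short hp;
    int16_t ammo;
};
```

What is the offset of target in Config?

Packet: team at 0 (size 4, align 4) → ends 4; z at 4 (size 4, align 4) → ends 8; y at 8 (size 4, align 4) → ends 12; pad 4 to align 8 for x; x at 16 (size 8, align 8) → ends 24; total 24 bytes, alignment 8
score at 0 (size 8, align 8) → ends 8
vy at 8 (size 24, align 8) → ends 32
id at 32 (size 4, align 4) → ends 36
vx at 36 (size 4, align 4) → ends 40
target at 40 (size 8, align 8) → ends 48

40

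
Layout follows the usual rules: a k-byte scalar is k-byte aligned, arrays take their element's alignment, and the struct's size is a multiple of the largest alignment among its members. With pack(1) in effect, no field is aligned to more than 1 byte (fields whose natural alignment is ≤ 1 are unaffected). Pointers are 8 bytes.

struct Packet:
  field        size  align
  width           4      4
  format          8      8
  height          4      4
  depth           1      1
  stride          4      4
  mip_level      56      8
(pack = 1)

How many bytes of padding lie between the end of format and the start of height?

0

width at 0 (size 4, align 1) → ends 4
format at 4 (size 8, align 1) → ends 12
height at 12 (size 4, align 1) → ends 16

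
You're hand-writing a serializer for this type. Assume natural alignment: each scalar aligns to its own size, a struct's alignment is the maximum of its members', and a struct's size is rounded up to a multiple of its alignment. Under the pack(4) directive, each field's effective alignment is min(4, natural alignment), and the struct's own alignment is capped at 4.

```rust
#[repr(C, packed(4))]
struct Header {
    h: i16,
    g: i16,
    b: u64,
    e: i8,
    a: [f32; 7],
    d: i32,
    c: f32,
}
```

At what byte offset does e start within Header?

12

0..2  h  (2B, 2-aligned)
2..4  g  (2B, 2-aligned)
4..12  b  (8B, 4-aligned)
12..13  e  (1B, 1-aligned)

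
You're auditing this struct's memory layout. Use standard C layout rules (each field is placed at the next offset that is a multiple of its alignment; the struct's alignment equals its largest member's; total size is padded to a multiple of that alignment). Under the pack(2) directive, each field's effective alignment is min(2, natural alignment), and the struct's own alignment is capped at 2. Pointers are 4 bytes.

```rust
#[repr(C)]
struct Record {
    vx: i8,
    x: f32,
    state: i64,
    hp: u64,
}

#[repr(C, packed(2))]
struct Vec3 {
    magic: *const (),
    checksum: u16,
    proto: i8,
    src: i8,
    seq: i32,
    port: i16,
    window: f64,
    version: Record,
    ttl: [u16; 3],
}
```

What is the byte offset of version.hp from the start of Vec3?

38

Record: 0..1  vx  (1B, 1-aligned); 1..4  -- padding (3B); 4..8  x  (4B, 4-aligned); 8..16  state  (8B, 8-aligned); 16..24  hp  (8B, 8-aligned); sizeof = 24, alignof = 8
0..4  magic  (4B, 2-aligned)
4..6  checksum  (2B, 2-aligned)
6..7  proto  (1B, 1-aligned)
7..8  src  (1B, 1-aligned)
8..12  seq  (4B, 2-aligned)
12..14  port  (2B, 2-aligned)
14..22  window  (8B, 2-aligned)
22..46  version  (24B, 2-aligned)
within Record: hp at 16
22 + 16 = 38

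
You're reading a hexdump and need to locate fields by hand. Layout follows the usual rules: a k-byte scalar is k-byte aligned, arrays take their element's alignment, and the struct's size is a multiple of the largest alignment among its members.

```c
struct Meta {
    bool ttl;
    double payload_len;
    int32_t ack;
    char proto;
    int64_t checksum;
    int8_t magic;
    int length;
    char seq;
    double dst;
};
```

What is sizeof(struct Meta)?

@0: ttl [1B, align 1] → 1
+7 pad (align 8)
@8: payload_len [8B, align 8] → 16
@16: ack [4B, align 4] → 20
@20: proto [1B, align 1] → 21
+3 pad (align 8)
@24: checksum [8B, align 8] → 32
@32: magic [1B, align 1] → 33
+3 pad (align 4)
@36: length [4B, align 4] → 40
@40: seq [1B, align 1] → 41
+7 pad (align 8)
@48: dst [8B, align 8] → 56
size 56, align 8

56 bytes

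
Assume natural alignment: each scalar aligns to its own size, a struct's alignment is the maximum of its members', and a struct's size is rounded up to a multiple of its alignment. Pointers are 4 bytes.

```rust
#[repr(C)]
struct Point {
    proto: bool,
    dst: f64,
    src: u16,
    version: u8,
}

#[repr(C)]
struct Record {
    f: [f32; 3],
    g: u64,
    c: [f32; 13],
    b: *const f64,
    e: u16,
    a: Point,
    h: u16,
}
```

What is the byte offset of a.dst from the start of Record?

96

Point: proto at 0 (size 1, align 1) → ends 1; pad 7 to align 8 for dst; dst at 8 (size 8, align 8) → ends 16; src at 16 (size 2, align 2) → ends 18; version at 18 (size 1, align 1) → ends 19; tail pad 5 to reach multiple of 8; total 24 bytes, alignment 8
f at 0 (size 12, align 4) → ends 12
pad 4 to align 8 for g
g at 16 (size 8, align 8) → ends 24
c at 24 (size 52, align 4) → ends 76
b at 76 (size 4, align 4) → ends 80
e at 80 (size 2, align 2) → ends 82
pad 6 to align 8 for a
a at 88 (size 24, align 8) → ends 112
within Point: dst at 8
88 + 8 = 96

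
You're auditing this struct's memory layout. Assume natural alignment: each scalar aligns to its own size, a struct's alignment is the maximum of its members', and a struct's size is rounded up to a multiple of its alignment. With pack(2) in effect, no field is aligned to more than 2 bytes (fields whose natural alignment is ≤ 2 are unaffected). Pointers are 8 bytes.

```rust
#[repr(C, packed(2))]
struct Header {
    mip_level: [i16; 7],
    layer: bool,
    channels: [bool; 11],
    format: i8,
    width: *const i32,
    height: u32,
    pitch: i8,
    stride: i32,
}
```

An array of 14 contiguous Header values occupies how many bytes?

0..14  mip_level  (14B, 2-aligned)
14..15  layer  (1B, 1-aligned)
15..26  channels  (11B, 1-aligned)
26..27  format  (1B, 1-aligned)
27..28  -- padding (1B)
28..36  width  (8B, 2-aligned)
36..40  height  (4B, 2-aligned)
40..41  pitch  (1B, 1-aligned)
41..42  -- padding (1B)
42..46  stride  (4B, 2-aligned)
sizeof = 46, alignof = 2
array of 14: 14 × 46 = 644

644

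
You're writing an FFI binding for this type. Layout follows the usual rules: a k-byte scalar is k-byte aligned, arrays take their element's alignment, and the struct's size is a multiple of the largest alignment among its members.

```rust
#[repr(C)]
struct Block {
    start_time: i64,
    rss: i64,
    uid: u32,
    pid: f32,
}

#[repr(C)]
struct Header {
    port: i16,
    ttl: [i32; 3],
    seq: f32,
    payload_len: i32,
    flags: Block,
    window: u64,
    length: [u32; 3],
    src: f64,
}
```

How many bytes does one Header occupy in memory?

Block: @0: start_time [8B, align 8] → 8; @8: rss [8B, align 8] → 16; @16: uid [4B, align 4] → 20; @20: pid [4B, align 4] → 24; size 24, align 8
@0: port [2B, align 2] → 2
+2 pad (align 4)
@4: ttl [12B, align 4] → 16
@16: seq [4B, align 4] → 20
@20: payload_len [4B, align 4] → 24
@24: flags [24B, align 8] → 48
@48: window [8B, align 8] → 56
@56: length [12B, align 4] → 68
+4 pad (align 8)
@72: src [8B, align 8] → 80
size 80, align 8

80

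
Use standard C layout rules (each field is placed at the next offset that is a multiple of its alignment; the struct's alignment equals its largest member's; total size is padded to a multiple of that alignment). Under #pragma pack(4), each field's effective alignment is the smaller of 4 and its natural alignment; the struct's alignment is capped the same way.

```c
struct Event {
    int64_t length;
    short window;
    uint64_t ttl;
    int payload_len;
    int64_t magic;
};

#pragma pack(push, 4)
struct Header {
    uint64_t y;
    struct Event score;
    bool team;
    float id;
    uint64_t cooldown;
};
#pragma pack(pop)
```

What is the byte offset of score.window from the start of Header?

16

Event: @0: length [8B, align 8] → 8; @8: window [2B, align 2] → 10; +6 pad (align 8); @16: ttl [8B, align 8] → 24; @24: payload_len [4B, align 4] → 28; +4 pad (align 8); @32: magic [8B, align 8] → 40; size 40, align 8
@0: y [8B, align 4] → 8
@8: score [40B, align 4] → 48
within Event: window at 8
8 + 8 = 16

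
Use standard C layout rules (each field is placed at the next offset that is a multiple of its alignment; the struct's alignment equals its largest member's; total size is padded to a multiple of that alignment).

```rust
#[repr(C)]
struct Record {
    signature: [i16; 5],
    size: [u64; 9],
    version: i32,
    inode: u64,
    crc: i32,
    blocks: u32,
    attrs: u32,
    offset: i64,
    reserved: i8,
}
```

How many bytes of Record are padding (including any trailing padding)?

signature at 0 (size 10, align 2) → ends 10
pad 6 to align 8 for size
size at 16 (size 72, align 8) → ends 88
version at 88 (size 4, align 4) → ends 92
pad 4 to align 8 for inode
inode at 96 (size 8, align 8) → ends 104
crc at 104 (size 4, align 4) → ends 108
blocks at 108 (size 4, align 4) → ends 112
attrs at 112 (size 4, align 4) → ends 116
pad 4 to align 8 for offset
offset at 120 (size 8, align 8) → ends 128
reserved at 128 (size 1, align 1) → ends 129
tail pad 7 to reach multiple of 8
total 136 bytes, alignment 8
data bytes 115, size 136 → padding 21

21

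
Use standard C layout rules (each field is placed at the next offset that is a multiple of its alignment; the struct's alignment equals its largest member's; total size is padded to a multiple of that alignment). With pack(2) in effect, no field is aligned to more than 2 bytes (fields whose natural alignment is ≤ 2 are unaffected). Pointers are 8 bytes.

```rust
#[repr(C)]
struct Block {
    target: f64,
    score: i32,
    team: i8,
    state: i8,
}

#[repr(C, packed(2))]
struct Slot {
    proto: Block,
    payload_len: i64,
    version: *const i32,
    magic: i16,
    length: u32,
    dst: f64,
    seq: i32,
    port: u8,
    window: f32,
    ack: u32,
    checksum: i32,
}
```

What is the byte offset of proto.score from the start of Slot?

Block: 0..8  target  (8B, 8-aligned); 8..12  score  (4B, 4-aligned); 12..13  team  (1B, 1-aligned); 13..14  state  (1B, 1-aligned); 14..16  -- tail padding (2B); sizeof = 16, alignof = 8
0..16  proto  (16B, 2-aligned)
within Block: score at 8
0 + 8 = 8

8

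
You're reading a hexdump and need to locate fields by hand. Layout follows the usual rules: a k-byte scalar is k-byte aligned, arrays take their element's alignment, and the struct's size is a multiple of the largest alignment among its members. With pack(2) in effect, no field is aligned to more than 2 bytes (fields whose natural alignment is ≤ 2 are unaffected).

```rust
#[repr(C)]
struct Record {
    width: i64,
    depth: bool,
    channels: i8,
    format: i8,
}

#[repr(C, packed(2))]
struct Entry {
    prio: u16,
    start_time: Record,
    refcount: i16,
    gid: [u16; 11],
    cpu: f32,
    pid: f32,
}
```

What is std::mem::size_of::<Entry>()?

Record: @0: width [8B, align 8] → 8; @8: depth [1B, align 1] → 9; @9: channels [1B, align 1] → 10; @10: format [1B, align 1] → 11; +5 tail pad (align 8); size 16, align 8
@0: prio [2B, align 2] → 2
@2: start_time [16B, align 2] → 18
@18: refcount [2B, align 2] → 20
@20: gid [22B, align 2] → 42
@42: cpu [4B, align 2] → 46
@46: pid [4B, align 2] → 50
size 50, align 2

50 bytes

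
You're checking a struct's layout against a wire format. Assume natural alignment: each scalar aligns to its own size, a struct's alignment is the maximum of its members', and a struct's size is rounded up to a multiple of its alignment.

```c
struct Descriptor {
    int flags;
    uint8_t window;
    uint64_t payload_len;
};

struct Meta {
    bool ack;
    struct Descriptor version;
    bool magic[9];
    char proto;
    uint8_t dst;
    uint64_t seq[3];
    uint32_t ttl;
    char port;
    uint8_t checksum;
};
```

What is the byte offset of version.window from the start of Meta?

12

Descriptor: flags at 0 (size 4, align 4) → ends 4; window at 4 (size 1, align 1) → ends 5; pad 3 to align 8 for payload_len; payload_len at 8 (size 8, align 8) → ends 16; total 16 bytes, alignment 8
ack at 0 (size 1, align 1) → ends 1
pad 7 to align 8 for version
version at 8 (size 16, align 8) → ends 24
within Descriptor: window at 4
8 + 4 = 12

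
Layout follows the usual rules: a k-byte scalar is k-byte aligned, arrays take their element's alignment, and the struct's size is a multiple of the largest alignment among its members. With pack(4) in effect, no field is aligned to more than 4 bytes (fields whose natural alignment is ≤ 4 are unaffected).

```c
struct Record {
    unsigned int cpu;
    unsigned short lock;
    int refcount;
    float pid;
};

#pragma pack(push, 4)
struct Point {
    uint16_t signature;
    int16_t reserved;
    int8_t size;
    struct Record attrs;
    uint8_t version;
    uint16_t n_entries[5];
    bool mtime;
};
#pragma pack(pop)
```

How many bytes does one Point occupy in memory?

40 bytes

Record: 0..4  cpu  (4B, 4-aligned); 4..6  lock  (2B, 2-aligned); 6..8  -- padding (2B); 8..12  refcount  (4B, 4-aligned); 12..16  pid  (4B, 4-aligned); sizeof = 16, alignof = 4
0..2  signature  (2B, 2-aligned)
2..4  reserved  (2B, 2-aligned)
4..5  size  (1B, 1-aligned)
5..8  -- padding (3B)
8..24  attrs  (16B, 4-aligned)
24..25  version  (1B, 1-aligned)
25..26  -- padding (1B)
26..36  n_entries  (10B, 2-aligned)
36..37  mtime  (1B, 1-aligned)
37..40  -- tail padding (3B)
sizeof = 40, alignof = 4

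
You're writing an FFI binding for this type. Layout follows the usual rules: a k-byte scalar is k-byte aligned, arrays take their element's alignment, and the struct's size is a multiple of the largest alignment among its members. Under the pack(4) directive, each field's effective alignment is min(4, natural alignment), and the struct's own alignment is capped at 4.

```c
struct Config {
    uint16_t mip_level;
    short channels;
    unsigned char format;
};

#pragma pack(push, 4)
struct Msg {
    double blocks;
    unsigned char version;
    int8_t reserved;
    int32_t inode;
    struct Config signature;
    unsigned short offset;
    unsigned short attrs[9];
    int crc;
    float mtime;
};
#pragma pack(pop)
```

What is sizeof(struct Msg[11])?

Config: @0: mip_level [2B, align 2] → 2; @2: channels [2B, align 2] → 4; @4: format [1B, align 1] → 5; +1 tail pad (align 2); size 6, align 2
@0: blocks [8B, align 4] → 8
@8: version [1B, align 1] → 9
@9: reserved [1B, align 1] → 10
+2 pad (align 4)
@12: inode [4B, align 4] → 16
@16: signature [6B, align 2] → 22
@22: offset [2B, align 2] → 24
@24: attrs [18B, align 2] → 42
+2 pad (align 4)
@44: crc [4B, align 4] → 48
@48: mtime [4B, align 4] → 52
size 52, align 4
array of 11: 11 × 52 = 572

572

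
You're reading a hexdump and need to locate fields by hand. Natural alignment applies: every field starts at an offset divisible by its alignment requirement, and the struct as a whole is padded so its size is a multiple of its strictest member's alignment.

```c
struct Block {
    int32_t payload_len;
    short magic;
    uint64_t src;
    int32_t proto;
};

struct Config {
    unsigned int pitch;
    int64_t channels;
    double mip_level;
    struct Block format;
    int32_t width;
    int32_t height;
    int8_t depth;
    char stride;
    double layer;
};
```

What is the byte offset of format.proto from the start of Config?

40

Block: 0..4  payload_len  (4B, 4-aligned); 4..6  magic  (2B, 2-aligned); 6..8  -- padding (2B); 8..16  src  (8B, 8-aligned); 16..20  proto  (4B, 4-aligned); 20..24  -- tail padding (4B); sizeof = 24, alignof = 8
0..4  pitch  (4B, 4-aligned)
4..8  -- padding (4B)
8..16  channels  (8B, 8-aligned)
16..24  mip_level  (8B, 8-aligned)
24..48  format  (24B, 8-aligned)
within Block: proto at 16
24 + 16 = 40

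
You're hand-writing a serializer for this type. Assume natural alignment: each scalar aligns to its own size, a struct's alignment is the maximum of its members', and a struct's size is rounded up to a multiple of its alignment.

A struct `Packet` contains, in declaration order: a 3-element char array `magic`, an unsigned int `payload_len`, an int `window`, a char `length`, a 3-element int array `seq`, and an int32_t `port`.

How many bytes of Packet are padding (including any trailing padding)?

@0: magic [3B, align 1] → 3
+1 pad (align 4)
@4: payload_len [4B, align 4] → 8
@8: window [4B, align 4] → 12
@12: length [1B, align 1] → 13
+3 pad (align 4)
@16: seq [12B, align 4] → 28
@28: port [4B, align 4] → 32
size 32, align 4
data bytes 28, size 32 → padding 4

4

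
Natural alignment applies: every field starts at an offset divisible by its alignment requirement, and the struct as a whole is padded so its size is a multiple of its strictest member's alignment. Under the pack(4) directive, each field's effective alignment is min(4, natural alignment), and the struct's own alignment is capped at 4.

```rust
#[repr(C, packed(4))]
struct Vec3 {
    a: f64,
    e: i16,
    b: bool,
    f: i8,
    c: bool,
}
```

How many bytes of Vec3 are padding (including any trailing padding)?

a at 0 (size 8, align 4) → ends 8
e at 8 (size 2, align 2) → ends 10
b at 10 (size 1, align 1) → ends 11
f at 11 (size 1, align 1) → ends 12
c at 12 (size 1, align 1) → ends 13
tail pad 3 to reach multiple of 4
total 16 bytes, alignment 4
data bytes 13, size 16 → padding 3

3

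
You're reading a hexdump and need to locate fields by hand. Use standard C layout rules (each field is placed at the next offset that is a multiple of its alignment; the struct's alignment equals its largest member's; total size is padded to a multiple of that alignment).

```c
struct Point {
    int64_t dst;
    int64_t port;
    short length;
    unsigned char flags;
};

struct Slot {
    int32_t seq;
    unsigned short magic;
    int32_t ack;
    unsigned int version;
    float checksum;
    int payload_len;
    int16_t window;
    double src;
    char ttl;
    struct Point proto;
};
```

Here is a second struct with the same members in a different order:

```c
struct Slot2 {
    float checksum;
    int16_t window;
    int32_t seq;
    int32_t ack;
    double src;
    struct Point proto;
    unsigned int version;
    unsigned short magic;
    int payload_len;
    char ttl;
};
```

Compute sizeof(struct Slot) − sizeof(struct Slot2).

8

Point: 0..8  dst  (8B, 8-aligned); 8..16  port  (8B, 8-aligned); 16..18  length  (2B, 2-aligned); 18..19  flags  (1B, 1-aligned); 19..24  -- tail padding (5B); sizeof = 24, alignof = 8
0..4  seq  (4B, 4-aligned)
4..6  magic  (2B, 2-aligned)
6..8  -- padding (2B)
8..12  ack  (4B, 4-aligned)
12..16  version  (4B, 4-aligned)
16..20  checksum  (4B, 4-aligned)
20..24  payload_len  (4B, 4-aligned)
24..26  window  (2B, 2-aligned)
26..32  -- padding (6B)
32..40  src  (8B, 8-aligned)
40..41  ttl  (1B, 1-aligned)
41..48  -- padding (7B)
48..72  proto  (24B, 8-aligned)
sizeof = 72, alignof = 8
— Slot2 —
0..4  checksum  (4B, 4-aligned)
4..6  window  (2B, 2-aligned)
6..8  -- padding (2B)
8..12  seq  (4B, 4-aligned)
12..16  ack  (4B, 4-aligned)
16..24  src  (8B, 8-aligned)
24..48  proto  (24B, 8-aligned)
48..52  version  (4B, 4-aligned)
52..54  magic  (2B, 2-aligned)
54..56  -- padding (2B)
56..60  payload_len  (4B, 4-aligned)
60..61  ttl  (1B, 1-aligned)
61..64  -- tail padding (3B)
sizeof = 64, alignof = 8
72 − 64 = 8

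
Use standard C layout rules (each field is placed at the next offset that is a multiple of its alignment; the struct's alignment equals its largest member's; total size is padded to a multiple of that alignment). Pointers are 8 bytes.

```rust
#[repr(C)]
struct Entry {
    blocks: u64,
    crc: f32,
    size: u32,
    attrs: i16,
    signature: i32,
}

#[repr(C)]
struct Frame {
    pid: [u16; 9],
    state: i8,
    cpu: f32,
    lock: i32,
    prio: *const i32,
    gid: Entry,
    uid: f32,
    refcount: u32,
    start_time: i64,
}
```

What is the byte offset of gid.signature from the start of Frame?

Entry: @0: blocks [8B, align 8] → 8; @8: crc [4B, align 4] → 12; @12: size [4B, align 4] → 16; @16: attrs [2B, align 2] → 18; +2 pad (align 4); @20: signature [4B, align 4] → 24; size 24, align 8
@0: pid [18B, align 2] → 18
@18: state [1B, align 1] → 19
+1 pad (align 4)
@20: cpu [4B, align 4] → 24
@24: lock [4B, align 4] → 28
+4 pad (align 8)
@32: prio [8B, align 8] → 40
@40: gid [24B, align 8] → 64
within Entry: signature at 20
40 + 20 = 60

60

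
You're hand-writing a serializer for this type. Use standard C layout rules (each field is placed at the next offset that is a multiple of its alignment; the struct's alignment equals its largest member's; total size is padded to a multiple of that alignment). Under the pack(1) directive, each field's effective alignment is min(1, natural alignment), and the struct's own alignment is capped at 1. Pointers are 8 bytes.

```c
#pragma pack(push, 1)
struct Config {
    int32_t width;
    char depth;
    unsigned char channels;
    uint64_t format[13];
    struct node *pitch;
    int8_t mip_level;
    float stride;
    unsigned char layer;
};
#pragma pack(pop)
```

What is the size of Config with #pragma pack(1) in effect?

width at 0 (size 4, align 1) → ends 4
depth at 4 (size 1, align 1) → ends 5
channels at 5 (size 1, align 1) → ends 6
format at 6 (size 104, align 1) → ends 110
pitch at 110 (size 8, align 1) → ends 118
mip_level at 118 (size 1, align 1) → ends 119
stride at 119 (size 4, align 1) → ends 123
layer at 123 (size 1, align 1) → ends 124
total 124 bytes, alignment 1

124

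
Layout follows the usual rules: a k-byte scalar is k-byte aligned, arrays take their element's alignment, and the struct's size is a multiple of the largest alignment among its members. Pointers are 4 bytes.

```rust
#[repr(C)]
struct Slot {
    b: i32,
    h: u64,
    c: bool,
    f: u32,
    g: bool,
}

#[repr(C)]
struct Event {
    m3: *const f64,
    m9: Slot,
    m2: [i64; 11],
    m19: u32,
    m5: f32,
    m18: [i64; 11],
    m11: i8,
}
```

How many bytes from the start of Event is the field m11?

224

Slot: @0: b [4B, align 4] → 4; +4 pad (align 8); @8: h [8B, align 8] → 16; @16: c [1B, align 1] → 17; +3 pad (align 4); @20: f [4B, align 4] → 24; @24: g [1B, align 1] → 25; +7 tail pad (align 8); size 32, align 8
@0: m3 [4B, align 4] → 4
+4 pad (align 8)
@8: m9 [32B, align 8] → 40
@40: m2 [88B, align 8] → 128
@128: m19 [4B, align 4] → 132
@132: m5 [4B, align 4] → 136
@136: m18 [88B, align 8] → 224
@224: m11 [1B, align 1] → 225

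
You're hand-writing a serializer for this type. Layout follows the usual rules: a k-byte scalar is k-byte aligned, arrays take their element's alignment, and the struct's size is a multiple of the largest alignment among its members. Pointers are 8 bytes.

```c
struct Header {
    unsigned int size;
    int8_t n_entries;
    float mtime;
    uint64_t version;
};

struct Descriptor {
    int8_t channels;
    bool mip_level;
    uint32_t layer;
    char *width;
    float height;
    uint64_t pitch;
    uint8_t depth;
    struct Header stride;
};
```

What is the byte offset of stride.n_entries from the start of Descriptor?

Header: size at 0 (size 4, align 4) → ends 4; n_entries at 4 (size 1, align 1) → ends 5; pad 3 to align 4 for mtime; mtime at 8 (size 4, align 4) → ends 12; pad 4 to align 8 for version; version at 16 (size 8, align 8) → ends 24; total 24 bytes, alignment 8
channels at 0 (size 1, align 1) → ends 1
mip_level at 1 (size 1, align 1) → ends 2
pad 2 to align 4 for layer
layer at 4 (size 4, align 4) → ends 8
width at 8 (size 8, align 8) → ends 16
height at 16 (size 4, align 4) → ends 20
pad 4 to align 8 for pitch
pitch at 24 (size 8, align 8) → ends 32
depth at 32 (size 1, align 1) → ends 33
pad 7 to align 8 for stride
stride at 40 (size 24, align 8) → ends 64
within Header: n_entries at 4
40 + 4 = 44

44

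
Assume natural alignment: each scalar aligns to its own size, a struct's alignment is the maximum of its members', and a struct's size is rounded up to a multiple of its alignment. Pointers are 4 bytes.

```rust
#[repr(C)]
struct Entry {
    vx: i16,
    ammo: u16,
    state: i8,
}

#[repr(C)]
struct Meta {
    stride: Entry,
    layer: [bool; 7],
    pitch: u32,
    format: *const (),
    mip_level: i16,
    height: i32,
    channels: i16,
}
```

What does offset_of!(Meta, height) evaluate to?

Entry: @0: vx [2B, align 2] → 2; @2: ammo [2B, align 2] → 4; @4: state [1B, align 1] → 5; +1 tail pad (align 2); size 6, align 2
@0: stride [6B, align 2] → 6
@6: layer [7B, align 1] → 13
+3 pad (align 4)
@16: pitch [4B, align 4] → 20
@20: format [4B, align 4] → 24
@24: mip_level [2B, align 2] → 26
+2 pad (align 4)
@28: height [4B, align 4] → 32

28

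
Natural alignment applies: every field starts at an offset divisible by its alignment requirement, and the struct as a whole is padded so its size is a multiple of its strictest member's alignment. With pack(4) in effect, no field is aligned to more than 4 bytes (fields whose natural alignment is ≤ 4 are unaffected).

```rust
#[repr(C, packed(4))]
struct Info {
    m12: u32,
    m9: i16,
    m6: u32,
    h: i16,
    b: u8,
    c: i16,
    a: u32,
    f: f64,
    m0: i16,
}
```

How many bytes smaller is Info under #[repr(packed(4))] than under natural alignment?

natural layout:
  0..4  m12  (4B, 4-aligned)
  4..6  m9  (2B, 2-aligned)
  6..8  -- padding (2B)
  8..12  m6  (4B, 4-aligned)
  12..14  h  (2B, 2-aligned)
  14..15  b  (1B, 1-aligned)
  15..16  -- padding (1B)
  16..18  c  (2B, 2-aligned)
  18..20  -- padding (2B)
  20..24  a  (4B, 4-aligned)
  24..32  f  (8B, 8-aligned)
  32..34  m0  (2B, 2-aligned)
  34..40  -- tail padding (6B)
  sizeof = 40, alignof = 8
packed(4) layout:
  0..4  m12  (4B, 4-aligned)
  4..6  m9  (2B, 2-aligned)
  6..8  -- padding (2B)
  8..12  m6  (4B, 4-aligned)
  12..14  h  (2B, 2-aligned)
  14..15  b  (1B, 1-aligned)
  15..16  -- padding (1B)
  16..18  c  (2B, 2-aligned)
  18..20  -- padding (2B)
  20..24  a  (4B, 4-aligned)
  24..32  f  (8B, 4-aligned)
  32..34  m0  (2B, 2-aligned)
  34..36  -- tail padding (2B)
  sizeof = 36, alignof = 4
40 − 36 = 4

4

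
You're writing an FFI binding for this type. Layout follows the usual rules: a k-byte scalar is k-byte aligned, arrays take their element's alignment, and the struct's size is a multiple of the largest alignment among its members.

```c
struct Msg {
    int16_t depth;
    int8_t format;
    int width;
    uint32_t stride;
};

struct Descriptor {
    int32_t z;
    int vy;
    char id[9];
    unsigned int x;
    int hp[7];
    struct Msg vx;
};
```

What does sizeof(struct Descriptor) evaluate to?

64

Msg: 0..2  depth  (2B, 2-aligned); 2..3  format  (1B, 1-aligned); 3..4  -- padding (1B); 4..8  width  (4B, 4-aligned); 8..12  stride  (4B, 4-aligned); sizeof = 12, alignof = 4
0..4  z  (4B, 4-aligned)
4..8  vy  (4B, 4-aligned)
8..17  id  (9B, 1-aligned)
17..20  -- padding (3B)
20..24  x  (4B, 4-aligned)
24..52  hp  (28B, 4-aligned)
52..64  vx  (12B, 4-aligned)
sizeof = 64, alignof = 4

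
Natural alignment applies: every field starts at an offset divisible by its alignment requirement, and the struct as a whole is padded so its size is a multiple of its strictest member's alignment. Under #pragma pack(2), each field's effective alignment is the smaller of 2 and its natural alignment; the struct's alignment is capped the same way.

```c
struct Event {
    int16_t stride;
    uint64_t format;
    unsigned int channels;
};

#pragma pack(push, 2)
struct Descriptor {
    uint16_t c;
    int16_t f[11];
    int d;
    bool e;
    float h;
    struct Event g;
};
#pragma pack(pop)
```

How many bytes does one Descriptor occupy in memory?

58 bytes

Event: 0..2  stride  (2B, 2-aligned); 2..8  -- padding (6B); 8..16  format  (8B, 8-aligned); 16..20  channels  (4B, 4-aligned); 20..24  -- tail padding (4B); sizeof = 24, alignof = 8
0..2  c  (2B, 2-aligned)
2..24  f  (22B, 2-aligned)
24..28  d  (4B, 2-aligned)
28..29  e  (1B, 1-aligned)
29..30  -- padding (1B)
30..34  h  (4B, 2-aligned)
34..58  g  (24B, 2-aligned)
sizeof = 58, alignof = 2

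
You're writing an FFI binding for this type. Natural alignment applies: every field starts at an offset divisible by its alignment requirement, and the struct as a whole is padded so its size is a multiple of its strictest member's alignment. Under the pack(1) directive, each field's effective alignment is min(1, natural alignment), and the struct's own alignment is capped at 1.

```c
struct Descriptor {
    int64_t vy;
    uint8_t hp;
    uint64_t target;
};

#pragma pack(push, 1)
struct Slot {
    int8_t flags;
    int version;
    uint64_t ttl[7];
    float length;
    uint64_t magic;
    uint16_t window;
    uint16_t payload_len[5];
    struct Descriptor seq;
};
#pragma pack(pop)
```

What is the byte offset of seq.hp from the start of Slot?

93

Descriptor: @0: vy [8B, align 8] → 8; @8: hp [1B, align 1] → 9; +7 pad (align 8); @16: target [8B, align 8] → 24; size 24, align 8
@0: flags [1B, align 1] → 1
@1: version [4B, align 1] → 5
@5: ttl [56B, align 1] → 61
@61: length [4B, align 1] → 65
@65: magic [8B, align 1] → 73
@73: window [2B, align 1] → 75
@75: payload_len [10B, align 1] → 85
@85: seq [24B, align 1] → 109
within Descriptor: hp at 8
85 + 8 = 93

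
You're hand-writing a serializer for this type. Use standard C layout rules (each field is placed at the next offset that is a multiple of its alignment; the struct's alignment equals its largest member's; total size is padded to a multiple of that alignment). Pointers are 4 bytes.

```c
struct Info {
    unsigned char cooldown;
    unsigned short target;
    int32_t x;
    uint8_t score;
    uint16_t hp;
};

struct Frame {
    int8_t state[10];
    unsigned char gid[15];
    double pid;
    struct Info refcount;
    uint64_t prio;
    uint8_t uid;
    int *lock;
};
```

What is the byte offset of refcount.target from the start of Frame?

Info: @0: cooldown [1B, align 1] → 1; +1 pad (align 2); @2: target [2B, align 2] → 4; @4: x [4B, align 4] → 8; @8: score [1B, align 1] → 9; +1 pad (align 2); @10: hp [2B, align 2] → 12; size 12, align 4
@0: state [10B, align 1] → 10
@10: gid [15B, align 1] → 25
+7 pad (align 8)
@32: pid [8B, align 8] → 40
@40: refcount [12B, align 4] → 52
within Info: target at 2
40 + 2 = 42

42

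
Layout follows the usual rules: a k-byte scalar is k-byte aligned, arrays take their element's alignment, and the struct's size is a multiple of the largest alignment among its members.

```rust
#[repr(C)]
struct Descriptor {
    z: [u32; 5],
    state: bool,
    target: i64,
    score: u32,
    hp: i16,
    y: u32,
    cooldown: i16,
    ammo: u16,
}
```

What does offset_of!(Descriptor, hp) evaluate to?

0..20  z  (20B, 4-aligned)
20..21  state  (1B, 1-aligned)
21..24  -- padding (3B)
24..32  target  (8B, 8-aligned)
32..36  score  (4B, 4-aligned)
36..38  hp  (2B, 2-aligned)

36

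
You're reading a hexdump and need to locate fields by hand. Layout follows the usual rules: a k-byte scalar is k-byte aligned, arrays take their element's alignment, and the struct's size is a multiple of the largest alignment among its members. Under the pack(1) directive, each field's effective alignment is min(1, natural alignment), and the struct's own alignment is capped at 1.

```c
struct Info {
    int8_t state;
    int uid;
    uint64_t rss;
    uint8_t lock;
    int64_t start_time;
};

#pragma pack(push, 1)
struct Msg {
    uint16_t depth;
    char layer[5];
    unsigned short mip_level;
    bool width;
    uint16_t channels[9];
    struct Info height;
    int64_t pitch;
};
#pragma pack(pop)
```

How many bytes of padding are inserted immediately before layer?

0

Info: 0..1  state  (1B, 1-aligned); 1..4  -- padding (3B); 4..8  uid  (4B, 4-aligned); 8..16  rss  (8B, 8-aligned); 16..17  lock  (1B, 1-aligned); 17..24  -- padding (7B); 24..32  start_time  (8B, 8-aligned); sizeof = 32, alignof = 8
0..2  depth  (2B, 1-aligned)
2..7  layer  (5B, 1-aligned)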